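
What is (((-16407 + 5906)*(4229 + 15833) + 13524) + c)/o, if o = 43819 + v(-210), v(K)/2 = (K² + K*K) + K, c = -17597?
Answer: -210675135/219799 ≈ -958.49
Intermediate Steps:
v(K) = 2*K + 4*K² (v(K) = 2*((K² + K*K) + K) = 2*((K² + K²) + K) = 2*(2*K² + K) = 2*(K + 2*K²) = 2*K + 4*K²)
o = 219799 (o = 43819 + 2*(-210)*(1 + 2*(-210)) = 43819 + 2*(-210)*(1 - 420) = 43819 + 2*(-210)*(-419) = 43819 + 175980 = 219799)
(((-16407 + 5906)*(4229 + 15833) + 13524) + c)/o = (((-16407 + 5906)*(4229 + 15833) + 13524) - 17597)/219799 = ((-10501*20062 + 13524) - 17597)*(1/219799) = ((-210671062 + 13524) - 17597)*(1/219799) = (-210657538 - 17597)*(1/219799) = -210675135*1/219799 = -210675135/219799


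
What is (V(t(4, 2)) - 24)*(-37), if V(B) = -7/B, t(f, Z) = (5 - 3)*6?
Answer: 10915/12 ≈ 909.58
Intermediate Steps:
t(f, Z) = 12 (t(f, Z) = 2*6 = 12)
(V(t(4, 2)) - 24)*(-37) = (-7/12 - 24)*(-37) = -295/12*(-37) = 10915/12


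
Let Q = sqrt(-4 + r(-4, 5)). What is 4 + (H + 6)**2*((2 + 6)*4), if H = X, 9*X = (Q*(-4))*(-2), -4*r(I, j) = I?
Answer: 29164/27 + 1024*I*sqrt(3)/3 ≈ 1080.1 + 591.21*I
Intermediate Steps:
r(I, j) = -I/4
Q = I*sqrt(3) (Q = sqrt(-4 - 1/4*(-4)) = sqrt(-4 + 1) = sqrt(-3) = I*sqrt(3) ≈ 1.732*I)
X = 8*I*sqrt(3)/9 (X = (((I*sqrt(3))*(-4))*(-2))/9 = (-4*I*sqrt(3)*(-2))/9 = (8*I*sqrt(3))/9 = 8*I*sqrt(3)/9 ≈ 1.5396*I)
H = 8*I*sqrt(3)/9 ≈ 1.5396*I
4 + (H + 6)**2*((2 + 6)*4) = 4 + (8*I*sqrt(3)/9 + 6)**2*((2 + 6)*4) = 4 + (6 + 8*I*sqrt(3)/9)**2*(8*4) = 4 + (6 + 8*I*sqrt(3)/9)**2*32 = 4 + 32*(6 + 8*I*sqrt(3)/9)**2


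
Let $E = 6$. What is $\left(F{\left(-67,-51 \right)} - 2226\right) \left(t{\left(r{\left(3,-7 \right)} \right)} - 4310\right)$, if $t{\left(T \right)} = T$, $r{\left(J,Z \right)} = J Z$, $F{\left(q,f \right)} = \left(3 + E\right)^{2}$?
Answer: $9289995$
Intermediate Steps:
$F{\left(q,f \right)} = 81$ ($F{\left(q,f \right)} = \left(3 + 6\right)^{2} = 9^{2} = 81$)
$\left(F{\left(-67,-51 \right)} - 2226\right) \left(t{\left(r{\left(3,-7 \right)} \right)} - 4310\right) = \left(81 - 2226\right) \left(3 \left(-7\right) - 4310\right) = - 2145 \left(-21 - 4310\right) = \left(-2145\right) \left(-4331\right) = 9289995$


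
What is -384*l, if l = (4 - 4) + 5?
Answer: -1920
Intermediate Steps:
l = 5 (l = 0 + 5 = 5)
-384*l = -384*5 = -1920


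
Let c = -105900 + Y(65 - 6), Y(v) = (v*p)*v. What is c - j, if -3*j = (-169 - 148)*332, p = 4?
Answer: -381172/3 ≈ -1.2706e+5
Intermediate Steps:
Y(v) = 4*v² (Y(v) = (v*4)*v = (4*v)*v = 4*v²)
c = -91976 (c = -105900 + 4*(65 - 6)² = -105900 + 4*59² = -105900 + 4*3481 = -105900 + 13924 = -91976)
j = 105244/3 (j = -(-169 - 148)*332/3 = -(-317)*332/3 = -⅓*(-105244) = 105244/3 ≈ 35081.)
c - j = -91976 - 1*105244/3 = -91976 - 105244/3 = -381172/3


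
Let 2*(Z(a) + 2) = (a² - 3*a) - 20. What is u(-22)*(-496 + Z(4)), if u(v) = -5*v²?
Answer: 1224520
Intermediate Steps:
Z(a) = -12 + a²/2 - 3*a/2 (Z(a) = -2 + ((a² - 3*a) - 20)/2 = -2 + (-20 + a² - 3*a)/2 = -2 + (-10 + a²/2 - 3*a/2) = -12 + a²/2 - 3*a/2)
u(-22)*(-496 + Z(4)) = (-5*(-22)²)*(-496 + (-12 + (½)*4² - 3/2*4)) = (-5*484)*(-496 + (-12 + (½)*16 - 6)) = -2420*(-496 + (-12 + 8 - 6)) = -2420*(-496 - 10) = -2420*(-506) = 1224520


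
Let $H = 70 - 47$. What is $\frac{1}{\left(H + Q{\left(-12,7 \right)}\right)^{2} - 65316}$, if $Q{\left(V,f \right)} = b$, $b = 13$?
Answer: $- \frac{1}{64020} \approx -1.562 \cdot 10^{-5}$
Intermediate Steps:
$H = 23$ ($H = 70 - 47 = 23$)
$Q{\left(V,f \right)} = 13$
$\frac{1}{\left(H + Q{\left(-12,7 \right)}\right)^{2} - 65316} = \frac{1}{\left(23 + 13\right)^{2} - 65316} = \frac{1}{36^{2} - 65316} = \frac{1}{1296 - 65316} = \frac{1}{-64020} = - \frac{1}{64020}$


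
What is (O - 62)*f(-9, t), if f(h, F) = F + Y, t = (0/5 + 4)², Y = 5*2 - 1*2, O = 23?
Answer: -936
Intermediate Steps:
Y = 8 (Y = 10 - 2 = 8)
t = 16 (t = (0*(⅕) + 4)² = (0 + 4)² = 4² = 16)
f(h, F) = 8 + F (f(h, F) = F + 8 = 8 + F)
(O - 62)*f(-9, t) = (23 - 62)*(8 + 16) = -39*24 = -936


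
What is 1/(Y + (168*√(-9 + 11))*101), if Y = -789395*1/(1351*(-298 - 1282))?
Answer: -67401071164/104948484086515488047 + 3092541375278208*√2/104948484086515488047 ≈ 4.1672e-5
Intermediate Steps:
Y = 157879/426916 (Y = -789395/((-1580*1351)) = -789395/(-2134580) = -789395*(-1/2134580) = 157879/426916 ≈ 0.36981)
1/(Y + (168*√(-9 + 11))*101) = 1/(157879/426916 + (168*√(-9 + 11))*101) = 1/(157879/426916 + (168*√2)*101) = 1/(157879/426916 + 16968*√2)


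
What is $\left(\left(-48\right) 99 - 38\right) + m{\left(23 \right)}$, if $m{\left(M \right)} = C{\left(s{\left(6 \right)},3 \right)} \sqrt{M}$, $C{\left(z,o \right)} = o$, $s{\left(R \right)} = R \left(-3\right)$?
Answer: $-4790 + 3 \sqrt{23} \approx -4775.6$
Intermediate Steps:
$s{\left(R \right)} = - 3 R$
$m{\left(M \right)} = 3 \sqrt{M}$
$\left(\left(-48\right) 99 - 38\right) + m{\left(23 \right)} = \left(\left(-48\right) 99 - 38\right) + 3 \sqrt{23} = \left(-4752 - 38\right) + 3 \sqrt{23} = -4790 + 3 \sqrt{23}$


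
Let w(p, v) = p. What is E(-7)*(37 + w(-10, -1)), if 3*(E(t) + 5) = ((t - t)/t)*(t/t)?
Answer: -135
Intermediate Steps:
E(t) = -5 (E(t) = -5 + (((t - t)/t)*(t/t))/3 = -5 + ((0/t)*1)/3 = -5 + (0*1)/3 = -5 + (1/3)*0 = -5 + 0 = -5)
E(-7)*(37 + w(-10, -1)) = -5*(37 - 10) = -5*27 = -135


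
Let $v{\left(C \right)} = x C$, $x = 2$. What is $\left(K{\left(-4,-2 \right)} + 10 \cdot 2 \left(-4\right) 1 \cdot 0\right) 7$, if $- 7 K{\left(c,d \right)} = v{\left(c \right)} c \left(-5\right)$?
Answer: $160$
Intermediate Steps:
$v{\left(C \right)} = 2 C$
$K{\left(c,d \right)} = \frac{10 c^{2}}{7}$ ($K{\left(c,d \right)} = - \frac{2 c c \left(-5\right)}{7} = - \frac{2 c^{2} \left(-5\right)}{7} = - \frac{\left(-10\right) c^{2}}{7} = \frac{10 c^{2}}{7}$)
$\left(K{\left(-4,-2 \right)} + 10 \cdot 2 \left(-4\right) 1 \cdot 0\right) 7 = \left(\frac{10 \left(-4\right)^{2}}{7} + 10 \cdot 2 \left(-4\right) 1 \cdot 0\right) 7 = \left(\frac{10}{7} \cdot 16 + 10 \left(-8\right) 1 \cdot 0\right) 7 = \left(\frac{160}{7} + 10 \left(\left(-8\right) 0\right)\right) 7 = \left(\frac{160}{7} + 10 \cdot 0\right) 7 = \left(\frac{160}{7} + 0\right) 7 = \frac{160}{7} \cdot 7 = 160$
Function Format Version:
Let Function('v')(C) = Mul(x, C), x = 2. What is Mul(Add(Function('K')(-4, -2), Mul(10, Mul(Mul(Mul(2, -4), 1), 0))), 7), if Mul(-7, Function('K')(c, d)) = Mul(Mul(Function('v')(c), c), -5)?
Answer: 160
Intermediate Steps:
Function('v')(C) = Mul(2, C)
Function('K')(c, d) = Mul(Rational(10, 7), Pow(c, 2)) (Function('K')(c, d) = Mul(Rational(-1, 7), Mul(Mul(Mul(2, c), c), -5)) = Mul(Rational(-1, 7), Mul(Mul(2, Pow(c, 2)), -5)) = Mul(Rational(-1, 7), Mul(-10, Pow(c, 2))) = Mul(Rational(10, 7), Pow(c, 2)))
Mul(Add(Function('K')(-4, -2), Mul(10, Mul(Mul(Mul(2, -4), 1), 0))), 7) = Mul(Add(Mul(Rational(10, 7), Pow(-4, 2)), Mul(10, Mul(Mul(Mul(2, -4), 1), 0))), 7) = Mul(Add(Mul(Rational(10, 7), 16), Mul(10, Mul(Mul(-8, 1), 0))), 7) = Mul(Add(Rational(160, 7), Mul(10, Mul(-8, 0))), 7) = Mul(Add(Rational(160, 7), Mul(10, 0)), 7) = Mul(Add(Rational(160, 7), 0), 7) = Mul(Rational(160, 7), 7) = 160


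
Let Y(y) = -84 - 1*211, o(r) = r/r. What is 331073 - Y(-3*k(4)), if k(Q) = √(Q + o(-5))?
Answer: 331368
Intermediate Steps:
o(r) = 1
k(Q) = √(1 + Q) (k(Q) = √(Q + 1) = √(1 + Q))
Y(y) = -295 (Y(y) = -84 - 211 = -295)
331073 - Y(-3*k(4)) = 331073 - 1*(-295) = 331073 + 295 = 331368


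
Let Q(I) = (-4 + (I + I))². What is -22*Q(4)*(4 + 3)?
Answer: -2464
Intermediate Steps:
Q(I) = (-4 + 2*I)²
-22*Q(4)*(4 + 3) = -22*4*(-2 + 4)²*(4 + 3) = -22*4*2²*7 = -22*4*4*7 = -352*7 = -22*112 = -2464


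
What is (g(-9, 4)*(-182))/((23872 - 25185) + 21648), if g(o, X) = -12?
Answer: 312/2905 ≈ 0.10740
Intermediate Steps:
(g(-9, 4)*(-182))/((23872 - 25185) + 21648) = (-12*(-182))/((23872 - 25185) + 21648) = 2184/(-1313 + 21648) = 2184/20335 = 2184*(1/20335) = 312/2905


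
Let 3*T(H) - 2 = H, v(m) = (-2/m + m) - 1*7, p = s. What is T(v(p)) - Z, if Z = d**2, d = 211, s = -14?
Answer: -311691/7 ≈ -44527.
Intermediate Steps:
p = -14
v(m) = -7 + m - 2/m (v(m) = (m - 2/m) - 7 = -7 + m - 2/m)
T(H) = 2/3 + H/3
Z = 44521 (Z = 211**2 = 44521)
T(v(p)) - Z = (2/3 + (-7 - 14 - 2/(-14))/3) - 1*44521 = (2/3 + (-7 - 14 - 2*(-1/14))/3) - 44521 = (2/3 + (-7 - 14 + 1/7)/3) - 44521 = (2/3 + (1/3)*(-146/7)) - 44521 = (2/3 - 146/21) - 44521 = -44/7 - 44521 = -311691/7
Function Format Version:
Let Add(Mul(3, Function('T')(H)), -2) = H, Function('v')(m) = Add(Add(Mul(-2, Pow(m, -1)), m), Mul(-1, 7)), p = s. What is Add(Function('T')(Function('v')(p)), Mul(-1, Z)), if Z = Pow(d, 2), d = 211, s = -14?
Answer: Rational(-311691, 7) ≈ -44527.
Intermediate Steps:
p = -14
Function('v')(m) = Add(-7, m, Mul(-2, Pow(m, -1))) (Function('v')(m) = Add(Add(m, Mul(-2, Pow(m, -1))), -7) = Add(-7, m, Mul(-2, Pow(m, -1))))
Function('T')(H) = Add(Rational(2, 3), Mul(Rational(1, 3), H))
Z = 44521 (Z = Pow(211, 2) = 44521)
Add(Function('T')(Function('v')(p)), Mul(-1, Z)) = Add(Add(Rational(2, 3), Mul(Rational(1, 3), Add(-7, -14, Mul(-2, Pow(-14, -1))))), Mul(-1, 44521)) = Add(Add(Rational(2, 3), Mul(Rational(1, 3), Add(-7, -14, Mul(-2, Rational(-1, 14))))), -44521) = Add(Add(Rational(2, 3), Mul(Rational(1, 3), Add(-7, -14, Rational(1, 7)))), -44521) = Add(Add(Rational(2, 3), Mul(Rational(1, 3), Rational(-146, 7))), -44521) = Add(Add(Rational(2, 3), Rational(-146, 21)), -44521) = Add(Rational(-44, 7), -44521) = Rational(-311691, 7)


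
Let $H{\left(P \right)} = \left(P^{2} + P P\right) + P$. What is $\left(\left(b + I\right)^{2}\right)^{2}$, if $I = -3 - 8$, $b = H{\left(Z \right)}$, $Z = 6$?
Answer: $20151121$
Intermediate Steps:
$H{\left(P \right)} = P + 2 P^{2}$ ($H{\left(P \right)} = \left(P^{2} + P^{2}\right) + P = 2 P^{2} + P = P + 2 P^{2}$)
$b = 78$ ($b = 6 \left(1 + 2 \cdot 6\right) = 6 \left(1 + 12\right) = 6 \cdot 13 = 78$)
$I = -11$ ($I = -3 - 8 = -11$)
$\left(\left(b + I\right)^{2}\right)^{2} = \left(\left(78 - 11\right)^{2}\right)^{2} = \left(67^{2}\right)^{2} = 4489^{2} = 20151121$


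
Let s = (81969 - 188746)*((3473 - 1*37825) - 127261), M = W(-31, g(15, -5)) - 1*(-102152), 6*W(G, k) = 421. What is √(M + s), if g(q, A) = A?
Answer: √621239526834/6 ≈ 1.3136e+5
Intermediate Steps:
W(G, k) = 421/6 (W(G, k) = (⅙)*421 = 421/6)
M = 613333/6 (M = 421/6 - 1*(-102152) = 421/6 + 102152 = 613333/6 ≈ 1.0222e+5)
s = 17256551301 (s = -106777*((3473 - 37825) - 127261) = -106777*(-34352 - 127261) = -106777*(-161613) = 17256551301)
√(M + s) = √(613333/6 + 17256551301) = √(103539921139/6) = √621239526834/6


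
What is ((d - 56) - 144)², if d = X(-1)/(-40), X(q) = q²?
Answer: 64016001/1600 ≈ 40010.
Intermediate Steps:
d = -1/40 (d = (-1)²/(-40) = 1*(-1/40) = -1/40 ≈ -0.025000)
((d - 56) - 144)² = ((-1/40 - 56) - 144)² = (-2241/40 - 144)² = (-8001/40)² = 64016001/1600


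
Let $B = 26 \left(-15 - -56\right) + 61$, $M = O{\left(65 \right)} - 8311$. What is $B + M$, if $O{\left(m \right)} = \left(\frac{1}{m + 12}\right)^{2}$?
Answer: $- \frac{42593935}{5929} \approx -7184.0$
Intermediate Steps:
$O{\left(m \right)} = \frac{1}{\left(12 + m\right)^{2}}$ ($O{\left(m \right)} = \left(\frac{1}{12 + m}\right)^{2} = \frac{1}{\left(12 + m\right)^{2}}$)
$M = - \frac{49275918}{5929}$ ($M = \frac{1}{\left(12 + 65\right)^{2}} - 8311 = \frac{1}{5929} - 8311 = - \frac{49275918}{5929} \approx -8311.0$)
$B = 1127$ ($B = 26 \left(-15 + 56\right) + 61 = 26 \cdot 41 + 61 = 1066 + 61 = 1127$)
$B + M = 1127 - \frac{49275918}{5929} = - \frac{42593935}{5929}$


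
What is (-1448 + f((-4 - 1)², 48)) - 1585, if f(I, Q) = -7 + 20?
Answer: -3020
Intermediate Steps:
f(I, Q) = 13
(-1448 + f((-4 - 1)², 48)) - 1585 = (-1448 + 13) - 1585 = -1435 - 1585 = -3020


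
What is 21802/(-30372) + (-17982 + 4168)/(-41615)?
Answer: -243865711/631965390 ≈ -0.38588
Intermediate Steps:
21802/(-30372) + (-17982 + 4168)/(-41615) = 21802*(-1/30372) - 13814*(-1/41615) = -10901/15186 + 13814/41615 = -243865711/631965390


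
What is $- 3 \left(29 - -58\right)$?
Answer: $-261$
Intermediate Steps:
$- 3 \left(29 - -58\right) = - 3 \left(29 + 58\right) = \left(-3\right) 87 = -261$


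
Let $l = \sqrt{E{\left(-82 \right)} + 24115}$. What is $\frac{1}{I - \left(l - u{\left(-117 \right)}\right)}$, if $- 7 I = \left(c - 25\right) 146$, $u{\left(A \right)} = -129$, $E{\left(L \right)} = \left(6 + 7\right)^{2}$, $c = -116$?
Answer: $\frac{137781}{386230573} + \frac{98 \sqrt{6071}}{386230573} \approx 0.0003765$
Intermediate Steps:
$E{\left(L \right)} = 169$ ($E{\left(L \right)} = 13^{2} = 169$)
$I = \frac{20586}{7}$ ($I = - \frac{\left(-116 - 25\right) 146}{7} = - \frac{\left(-141\right) 146}{7} = \left(- \frac{1}{7}\right) \left(-20586\right) = \frac{20586}{7} \approx 2940.9$)
$l = 2 \sqrt{6071}$ ($l = \sqrt{169 + 24115} = \sqrt{24284} = 2 \sqrt{6071} \approx 155.83$)
$\frac{1}{I - \left(l - u{\left(-117 \right)}\right)} = \frac{1}{\frac{20586}{7} - \left(129 + 2 \sqrt{6071}\right)} = \frac{1}{\frac{19683}{7} - 2 \sqrt{6071}}$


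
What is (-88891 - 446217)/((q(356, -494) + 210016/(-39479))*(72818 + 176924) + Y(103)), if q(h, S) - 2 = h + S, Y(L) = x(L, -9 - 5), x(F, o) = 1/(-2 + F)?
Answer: 2133678401932/140728408209241 ≈ 0.015162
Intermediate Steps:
Y(L) = 1/(-2 + L)
q(h, S) = 2 + S + h (q(h, S) = 2 + (h + S) = 2 + (S + h) = 2 + S + h)
(-88891 - 446217)/((q(356, -494) + 210016/(-39479))*(72818 + 176924) + Y(103)) = (-88891 - 446217)/(((2 - 494 + 356) + 210016/(-39479))*(72818 + 176924) + 1/(-2 + 103)) = -535108/((-136 + 210016*(-1/39479))*249742 + 1/101) = -535108/((-136 - 210016/39479)*249742 + 1/101) = -535108/(-5579160/39479*249742 + 1/101) = -535108/(-1393350576720/39479 + 1/101) = -535108/(-140728408209241/3987379) = -535108*(-3987379/140728408209241) = 2133678401932/140728408209241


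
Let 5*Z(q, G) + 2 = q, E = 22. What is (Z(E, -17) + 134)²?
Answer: 19044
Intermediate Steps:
Z(q, G) = -⅖ + q/5
(Z(E, -17) + 134)² = ((-⅖ + (⅕)*22) + 134)² = ((-⅖ + 22/5) + 134)² = (4 + 134)² = 138² = 19044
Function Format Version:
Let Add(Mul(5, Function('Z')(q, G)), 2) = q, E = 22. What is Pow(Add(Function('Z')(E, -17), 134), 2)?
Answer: 19044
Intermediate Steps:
Function('Z')(q, G) = Add(Rational(-2, 5), Mul(Rational(1, 5), q))
Pow(Add(Function('Z')(E, -17), 134), 2) = Pow(Add(Add(Rational(-2, 5), Mul(Rational(1, 5), 22)), 134), 2) = Pow(Add(Add(Rational(-2, 5), Rational(22, 5)), 134), 2) = Pow(Add(4, 134), 2) = Pow(138, 2) = 19044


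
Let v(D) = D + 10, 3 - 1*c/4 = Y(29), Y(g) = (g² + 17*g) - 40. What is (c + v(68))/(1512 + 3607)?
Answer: -5086/5119 ≈ -0.99355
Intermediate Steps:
Y(g) = -40 + g² + 17*g
c = -5164 (c = 12 - 4*(-40 + 29² + 17*29) = 12 - 4*(-40 + 841 + 493) = 12 - 4*1294 = 12 - 5176 = -5164)
v(D) = 10 + D
(c + v(68))/(1512 + 3607) = (-5164 + (10 + 68))/(1512 + 3607) = (-5164 + 78)/5119 = -5086*1/5119 = -5086/5119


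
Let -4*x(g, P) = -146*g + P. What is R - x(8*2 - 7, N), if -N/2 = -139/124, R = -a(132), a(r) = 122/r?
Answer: -2691421/8184 ≈ -328.86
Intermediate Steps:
R = -61/66 (R = -122/132 = -1*61/66 = -61/66 ≈ -0.92424)
N = 139/62 (N = -(-278)/124 = -2*(-139/124) = 139/62 ≈ 2.2419)
x(g, P) = -P/4 + 73*g/2 (x(g, P) = -(-146*g + P)/4 = -(P - 146*g)/4 = -P/4 + 73*g/2)
R - x(8*2 - 7, N) = -61/66 - (-1/4*139/62 + 73*(8*2 - 7)/2) = -61/66 - (-139/248 + 73*(16 - 7)/2) = -61/66 - (-139/248 + (73/2)*9) = -61/66 - (-139/248 + 657/2) = -61/66 - 1*81329/248 = -61/66 - 81329/248 = -2691421/8184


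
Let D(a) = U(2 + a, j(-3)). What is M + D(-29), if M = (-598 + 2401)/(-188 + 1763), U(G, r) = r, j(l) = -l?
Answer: 2176/525 ≈ 4.1448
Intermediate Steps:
D(a) = 3 (D(a) = -1*(-3) = 3)
M = 601/525 (M = 1803/1575 = 1803*(1/1575) = 601/525 ≈ 1.1448)
M + D(-29) = 601/525 + 3 = 2176/525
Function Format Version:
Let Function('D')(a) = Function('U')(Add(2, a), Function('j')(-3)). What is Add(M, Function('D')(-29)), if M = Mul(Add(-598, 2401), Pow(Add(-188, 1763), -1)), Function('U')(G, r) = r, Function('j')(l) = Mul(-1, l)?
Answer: Rational(2176, 525) ≈ 4.1448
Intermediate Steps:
Function('D')(a) = 3 (Function('D')(a) = Mul(-1, -3) = 3)
M = Rational(601, 525) (M = Mul(1803, Pow(1575, -1)) = Mul(1803, Rational(1, 1575)) = Rational(601, 525) ≈ 1.1448)
Add(M, Function('D')(-29)) = Add(Rational(601, 525), 3) = Rational(2176, 525)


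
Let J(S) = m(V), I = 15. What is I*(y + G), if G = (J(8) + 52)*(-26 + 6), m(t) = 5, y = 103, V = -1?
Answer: -15555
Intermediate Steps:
J(S) = 5
G = -1140 (G = (5 + 52)*(-26 + 6) = 57*(-20) = -1140)
I*(y + G) = 15*(103 - 1140) = 15*(-1037) = -15555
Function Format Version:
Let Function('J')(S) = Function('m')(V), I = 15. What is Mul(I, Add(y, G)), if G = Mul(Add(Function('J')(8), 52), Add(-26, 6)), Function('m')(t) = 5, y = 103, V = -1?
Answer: -15555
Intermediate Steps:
Function('J')(S) = 5
G = -1140 (G = Mul(Add(5, 52), Add(-26, 6)) = Mul(57, -20) = -1140)
Mul(I, Add(y, G)) = Mul(15, Add(103, -1140)) = Mul(15, -1037) = -15555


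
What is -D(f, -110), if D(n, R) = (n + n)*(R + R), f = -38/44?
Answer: -380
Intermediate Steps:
f = -19/22 (f = -38*1/44 = -19/22 ≈ -0.86364)
D(n, R) = 4*R*n (D(n, R) = (2*n)*(2*R) = 4*R*n)
-D(f, -110) = -4*(-110)*(-19)/22 = -1*380 = -380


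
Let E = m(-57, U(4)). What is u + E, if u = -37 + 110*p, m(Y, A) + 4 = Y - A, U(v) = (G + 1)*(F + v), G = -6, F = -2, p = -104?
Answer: -11528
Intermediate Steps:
U(v) = 10 - 5*v (U(v) = (-6 + 1)*(-2 + v) = -5*(-2 + v) = 10 - 5*v)
m(Y, A) = -4 + Y - A (m(Y, A) = -4 + (Y - A) = -4 + Y - A)
E = -51 (E = -4 - 57 - (10 - 5*4) = -4 - 57 - (10 - 20) = -4 - 57 - 1*(-10) = -4 - 57 + 10 = -51)
u = -11477 (u = -37 + 110*(-104) = -37 - 11440 = -11477)
u + E = -11477 - 51 = -11528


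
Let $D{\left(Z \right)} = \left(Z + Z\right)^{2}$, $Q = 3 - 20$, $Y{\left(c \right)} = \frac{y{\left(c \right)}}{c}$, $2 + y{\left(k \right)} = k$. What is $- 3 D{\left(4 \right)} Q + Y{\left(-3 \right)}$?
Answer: $\frac{9797}{3} \approx 3265.7$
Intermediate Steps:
$y{\left(k \right)} = -2 + k$
$Y{\left(c \right)} = \frac{-2 + c}{c}$
$Q = -17$ ($Q = 3 - 20 = -17$)
$D{\left(Z \right)} = 4 Z^{2}$ ($D{\left(Z \right)} = \left(2 Z\right)^{2} = 4 Z^{2}$)
$- 3 D{\left(4 \right)} Q + Y{\left(-3 \right)} = - 3 \cdot 4 \cdot 4^{2} \left(-17\right) + \frac{-2 - 3}{-3} = - 3 \cdot 4 \cdot 16 \left(-17\right) - - \frac{5}{3} = \left(-3\right) 64 \left(-17\right) + \frac{5}{3} = \left(-192\right) \left(-17\right) + \frac{5}{3} = 3264 + \frac{5}{3} = \frac{9797}{3}$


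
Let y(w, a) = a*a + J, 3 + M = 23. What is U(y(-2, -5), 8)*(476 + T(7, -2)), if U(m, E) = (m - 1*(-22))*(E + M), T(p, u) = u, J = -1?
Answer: 610512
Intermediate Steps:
M = 20 (M = -3 + 23 = 20)
y(w, a) = -1 + a² (y(w, a) = a*a - 1 = a² - 1 = -1 + a²)
U(m, E) = (20 + E)*(22 + m) (U(m, E) = (m - 1*(-22))*(E + 20) = (m + 22)*(20 + E) = (22 + m)*(20 + E) = (20 + E)*(22 + m))
U(y(-2, -5), 8)*(476 + T(7, -2)) = (440 + 20*(-1 + (-5)²) + 22*8 + 8*(-1 + (-5)²))*(476 - 2) = (440 + 20*(-1 + 25) + 176 + 8*(-1 + 25))*474 = (440 + 20*24 + 176 + 8*24)*474 = (440 + 480 + 176 + 192)*474 = 1288*474 = 610512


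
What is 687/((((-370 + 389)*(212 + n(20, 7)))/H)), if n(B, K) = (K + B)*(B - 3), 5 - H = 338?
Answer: -228771/12749 ≈ -17.944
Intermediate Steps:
H = -333 (H = 5 - 1*338 = 5 - 338 = -333)
n(B, K) = (-3 + B)*(B + K) (n(B, K) = (B + K)*(-3 + B) = (-3 + B)*(B + K))
687/((((-370 + 389)*(212 + n(20, 7)))/H)) = 687/((((-370 + 389)*(212 + (20² - 3*20 - 3*7 + 20*7)))/(-333))) = 687/(((19*(212 + (400 - 60 - 21 + 140)))*(-1/333))) = 687/(((19*(212 + 459))*(-1/333))) = 687/(((19*671)*(-1/333))) = 687/((12749*(-1/333))) = 687/(-12749/333) = 687*(-333/12749) = -228771/12749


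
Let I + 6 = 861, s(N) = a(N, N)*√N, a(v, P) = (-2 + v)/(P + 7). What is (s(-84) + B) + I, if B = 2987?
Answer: 3842 + 172*I*√21/77 ≈ 3842.0 + 10.236*I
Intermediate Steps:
a(v, P) = (-2 + v)/(7 + P)
s(N) = √N*(-2 + N)/(7 + N) (s(N) = ((-2 + N)/(7 + N))*√N = √N*(-2 + N)/(7 + N))
I = 855 (I = -6 + 861 = 855)
(s(-84) + B) + I = (√(-84)*(-2 - 84)/(7 - 84) + 2987) + 855 = ((2*I*√21)*(-86)/(-77) + 2987) + 855 = ((2*I*√21)*(-1/77)*(-86) + 2987) + 855 = (172*I*√21/77 + 2987) + 855 = (2987 + 172*I*√21/77) + 855 = 3842 + 172*I*√21/77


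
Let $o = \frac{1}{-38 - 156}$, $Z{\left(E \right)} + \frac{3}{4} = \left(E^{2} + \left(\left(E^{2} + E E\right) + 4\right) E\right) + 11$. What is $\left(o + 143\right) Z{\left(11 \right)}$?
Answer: $\frac{3245697}{8} \approx 4.0571 \cdot 10^{5}$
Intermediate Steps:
$Z{\left(E \right)} = \frac{41}{4} + E^{2} + E \left(4 + 2 E^{2}\right)$ ($Z{\left(E \right)} = - \frac{3}{4} + \left(\left(E^{2} + \left(\left(E^{2} + E E\right) + 4\right) E\right) + 11\right) = - \frac{3}{4} + \left(\left(E^{2} + \left(\left(E^{2} + E^{2}\right) + 4\right) E\right) + 11\right) = - \frac{3}{4} + \left(\left(E^{2} + \left(2 E^{2} + 4\right) E\right) + 11\right) = - \frac{3}{4} + \left(\left(E^{2} + \left(4 + 2 E^{2}\right) E\right) + 11\right) = - \frac{3}{4} + \left(\left(E^{2} + E \left(4 + 2 E^{2}\right)\right) + 11\right) = - \frac{3}{4} + \left(11 + E^{2} + E \left(4 + 2 E^{2}\right)\right) = \frac{41}{4} + E^{2} + E \left(4 + 2 E^{2}\right)$)
$o = - \frac{1}{194}$ ($o = \frac{1}{-194} = - \frac{1}{194} \approx -0.0051546$)
$\left(o + 143\right) Z{\left(11 \right)} = \left(- \frac{1}{194} + 143\right) \left(\frac{41}{4} + 11^{2} + 2 \cdot 11^{3} + 4 \cdot 11\right) = \frac{27741 \left(\frac{41}{4} + 121 + 2 \cdot 1331 + 44\right)}{194} = \frac{27741 \left(\frac{41}{4} + 121 + 2662 + 44\right)}{194} = \frac{27741}{194} \cdot \frac{11349}{4} = \frac{3245697}{8}$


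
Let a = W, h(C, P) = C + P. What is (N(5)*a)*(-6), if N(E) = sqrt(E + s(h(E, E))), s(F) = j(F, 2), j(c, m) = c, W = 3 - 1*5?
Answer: 12*sqrt(15) ≈ 46.476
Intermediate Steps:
W = -2 (W = 3 - 5 = -2)
a = -2
s(F) = F
N(E) = sqrt(3)*sqrt(E) (N(E) = sqrt(E + (E + E)) = sqrt(E + 2*E) = sqrt(3*E) = sqrt(3)*sqrt(E))
(N(5)*a)*(-6) = ((sqrt(3)*sqrt(5))*(-2))*(-6) = (sqrt(15)*(-2))*(-6) = -2*sqrt(15)*(-6) = 12*sqrt(15)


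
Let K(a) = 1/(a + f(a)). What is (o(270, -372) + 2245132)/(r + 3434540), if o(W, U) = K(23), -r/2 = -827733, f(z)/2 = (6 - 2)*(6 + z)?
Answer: 572508661/1297951530 ≈ 0.44109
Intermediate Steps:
f(z) = 48 + 8*z (f(z) = 2*((6 - 2)*(6 + z)) = 2*(4*(6 + z)) = 2*(24 + 4*z) = 48 + 8*z)
r = 1655466 (r = -2*(-827733) = 1655466)
K(a) = 1/(48 + 9*a) (K(a) = 1/(a + (48 + 8*a)) = 1/(48 + 9*a))
o(W, U) = 1/255 (o(W, U) = 1/(3*(16 + 3*23)) = 1/(3*(16 + 69)) = (⅓)/85 = (⅓)*(1/85) = 1/255)
(o(270, -372) + 2245132)/(r + 3434540) = (1/255 + 2245132)/(1655466 + 3434540) = (572508661/255)/5090006 = (572508661/255)*(1/5090006) = 572508661/1297951530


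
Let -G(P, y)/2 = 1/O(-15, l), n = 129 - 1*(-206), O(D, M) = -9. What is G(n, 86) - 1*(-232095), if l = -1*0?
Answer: 2088857/9 ≈ 2.3210e+5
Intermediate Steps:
l = 0
n = 335 (n = 129 + 206 = 335)
G(P, y) = 2/9 (G(P, y) = -2/(-9) = -2*(-1/9) = 2/9)
G(n, 86) - 1*(-232095) = 2/9 - 1*(-232095) = 2/9 + 232095 = 2088857/9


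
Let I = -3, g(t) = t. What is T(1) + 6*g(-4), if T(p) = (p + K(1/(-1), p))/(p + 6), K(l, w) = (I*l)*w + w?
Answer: -163/7 ≈ -23.286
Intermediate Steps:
K(l, w) = w - 3*l*w (K(l, w) = (-3*l)*w + w = -3*l*w + w = w - 3*l*w)
T(p) = 5*p/(6 + p) (T(p) = (p + p*(1 - 3/(-1)))/(p + 6) = (p + p*(1 - 3*(-1)))/(6 + p) = (p + p*(1 + 3))/(6 + p) = (p + p*4)/(6 + p) = (p + 4*p)/(6 + p) = (5*p)/(6 + p) = 5*p/(6 + p))
T(1) + 6*g(-4) = 5*1/(6 + 1) + 6*(-4) = 5*1/7 - 24 = 5*1*(⅐) - 24 = 5/7 - 24 = -163/7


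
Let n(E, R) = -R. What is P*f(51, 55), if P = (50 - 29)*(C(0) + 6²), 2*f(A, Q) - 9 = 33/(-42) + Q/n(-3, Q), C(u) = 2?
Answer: 5757/2 ≈ 2878.5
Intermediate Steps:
f(A, Q) = 101/28 (f(A, Q) = 9/2 + (33/(-42) + Q/((-Q)))/2 = 9/2 + (33*(-1/42) + Q*(-1/Q))/2 = 9/2 + (-11/14 - 1)/2 = 9/2 + (½)*(-25/14) = 9/2 - 25/28 = 101/28)
P = 798 (P = (50 - 29)*(2 + 6²) = 21*(2 + 36) = 21*38 = 798)
P*f(51, 55) = 798*(101/28) = 5757/2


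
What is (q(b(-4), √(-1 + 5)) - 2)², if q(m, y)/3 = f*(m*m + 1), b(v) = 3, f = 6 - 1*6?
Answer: 4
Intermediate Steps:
f = 0 (f = 6 - 6 = 0)
q(m, y) = 0 (q(m, y) = 3*(0*(m*m + 1)) = 3*(0*(m² + 1)) = 3*(0*(1 + m²)) = 3*0 = 0)
(q(b(-4), √(-1 + 5)) - 2)² = (0 - 2)² = (-2)² = 4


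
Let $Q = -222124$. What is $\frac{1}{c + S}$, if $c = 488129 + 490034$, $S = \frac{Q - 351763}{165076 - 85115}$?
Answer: $\frac{79961}{78214317756} \approx 1.0223 \cdot 10^{-6}$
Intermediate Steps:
$S = - \frac{573887}{79961}$ ($S = \frac{-222124 - 351763}{165076 - 85115} = - \frac{573887}{79961} \approx -7.1771$)
$c = 978163$
$\frac{1}{c + S} = \frac{1}{978163 - \frac{573887}{79961}} = \frac{1}{\frac{78214317756}{79961}} = \frac{79961}{78214317756}$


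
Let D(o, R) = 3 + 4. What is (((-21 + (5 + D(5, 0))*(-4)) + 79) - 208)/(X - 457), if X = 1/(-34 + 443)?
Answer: 409/944 ≈ 0.43326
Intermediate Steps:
D(o, R) = 7
X = 1/409 ≈ 0.0024450
(((-21 + (5 + D(5, 0))*(-4)) + 79) - 208)/(X - 457) = (((-21 + (5 + 7)*(-4)) + 79) - 208)/(1/409 - 457) = (((-21 + 12*(-4)) + 79) - 208)/(-186912/409) = -409*(((-21 - 48) + 79) - 208)/186912 = -409*((-69 + 79) - 208)/186912 = -409*(10 - 208)/186912 = -409/186912*(-198) = 409/944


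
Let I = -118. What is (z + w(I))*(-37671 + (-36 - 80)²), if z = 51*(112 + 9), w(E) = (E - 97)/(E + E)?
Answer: -35270866765/236 ≈ -1.4945e+8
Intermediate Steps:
w(E) = (-97 + E)/(2*E) (w(E) = (-97 + E)/((2*E)) = (-97 + E)*(1/(2*E)) = (-97 + E)/(2*E))
z = 6171 (z = 51*121 = 6171)
(z + w(I))*(-37671 + (-36 - 80)²) = (6171 + (½)*(-97 - 118)/(-118))*(-37671 + (-36 - 80)²) = (6171 + (½)*(-1/118)*(-215))*(-37671 + (-116)²) = (6171 + 215/236)*(-37671 + 13456) = (1456571/236)*(-24215) = -35270866765/236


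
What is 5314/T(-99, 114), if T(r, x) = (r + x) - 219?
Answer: -2657/102 ≈ -26.049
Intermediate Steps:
T(r, x) = -219 + r + x
5314/T(-99, 114) = 5314/(-219 - 99 + 114) = 5314/(-204) = 5314*(-1/204) = -2657/102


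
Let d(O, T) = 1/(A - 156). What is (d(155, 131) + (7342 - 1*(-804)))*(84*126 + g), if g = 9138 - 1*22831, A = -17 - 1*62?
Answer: -5951586681/235 ≈ -2.5326e+7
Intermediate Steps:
A = -79 (A = -17 - 62 = -79)
d(O, T) = -1/235 (d(O, T) = 1/(-79 - 156) = 1/(-235) = -1/235)
g = -13693 (g = 9138 - 22831 = -13693)
(d(155, 131) + (7342 - 1*(-804)))*(84*126 + g) = (-1/235 + (7342 - 1*(-804)))*(84*126 - 13693) = (-1/235 + (7342 + 804))*(10584 - 13693) = (-1/235 + 8146)*(-3109) = (1914309/235)*(-3109) = -5951586681/235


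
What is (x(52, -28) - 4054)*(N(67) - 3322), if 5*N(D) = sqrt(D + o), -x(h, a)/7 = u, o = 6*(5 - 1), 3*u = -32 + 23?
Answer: 13397626 - 4033*sqrt(91)/5 ≈ 1.3390e+7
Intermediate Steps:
u = -3 (u = (-32 + 23)/3 = (1/3)*(-9) = -3)
o = 24 (o = 6*4 = 24)
x(h, a) = 21 (x(h, a) = -7*(-3) = 21)
N(D) = sqrt(24 + D)/5 (N(D) = sqrt(D + 24)/5 = sqrt(24 + D)/5)
(x(52, -28) - 4054)*(N(67) - 3322) = (21 - 4054)*(sqrt(24 + 67)/5 - 3322) = -4033*(sqrt(91)/5 - 3322) = -4033*(-3322 + sqrt(91)/5) = 13397626 - 4033*sqrt(91)/5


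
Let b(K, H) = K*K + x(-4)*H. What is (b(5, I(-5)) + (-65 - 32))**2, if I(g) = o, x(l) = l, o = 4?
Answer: 7744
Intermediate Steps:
I(g) = 4
b(K, H) = K**2 - 4*H (b(K, H) = K*K - 4*H = K**2 - 4*H)
(b(5, I(-5)) + (-65 - 32))**2 = ((5**2 - 4*4) + (-65 - 32))**2 = ((25 - 16) - 97)**2 = (9 - 97)**2 = (-88)**2 = 7744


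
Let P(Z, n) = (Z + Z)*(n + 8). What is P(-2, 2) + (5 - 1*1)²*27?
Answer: 392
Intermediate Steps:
P(Z, n) = 2*Z*(8 + n) (P(Z, n) = (2*Z)*(8 + n) = 2*Z*(8 + n))
P(-2, 2) + (5 - 1*1)²*27 = 2*(-2)*(8 + 2) + (5 - 1*1)²*27 = 2*(-2)*10 + (5 - 1)²*27 = -40 + 4²*27 = -40 + 16*27 = -40 + 432 = 392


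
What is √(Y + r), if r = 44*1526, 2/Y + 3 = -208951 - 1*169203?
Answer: √9601774405924142/378157 ≈ 259.12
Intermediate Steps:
Y = -2/378157 (Y = 2/(-3 + (-208951 - 1*169203)) = 2/(-3 + (-208951 - 169203)) = 2/(-3 - 378154) = 2/(-378157) = 2*(-1/378157) = -2/378157 ≈ -5.2888e-6)
r = 67144
√(Y + r) = √(-2/378157 + 67144) = √(25390973606/378157) = √9601774405924142/378157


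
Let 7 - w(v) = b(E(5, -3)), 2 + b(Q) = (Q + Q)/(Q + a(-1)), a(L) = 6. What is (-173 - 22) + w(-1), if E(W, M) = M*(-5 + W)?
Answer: -186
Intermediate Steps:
b(Q) = -2 + 2*Q/(6 + Q) (b(Q) = -2 + (Q + Q)/(Q + 6) = -2 + (2*Q)/(6 + Q) = -2 + 2*Q/(6 + Q))
w(v) = 9 (w(v) = 7 - (-12)/(6 - 3*(-5 + 5)) = 7 - (-12)/(6 - 3*0) = 7 - (-12)/(6 + 0) = 7 - (-12)/6 = 7 - 1*(-2) = 7 + 2 = 9)
(-173 - 22) + w(-1) = (-173 - 22) + 9 = -195 + 9 = -186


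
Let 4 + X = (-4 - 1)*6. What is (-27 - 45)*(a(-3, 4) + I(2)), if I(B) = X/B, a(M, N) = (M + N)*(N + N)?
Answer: 648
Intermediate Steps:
X = -34 (X = -4 + (-4 - 1)*6 = -4 - 5*6 = -4 - 30 = -34)
a(M, N) = 2*N*(M + N) (a(M, N) = (M + N)*(2*N) = 2*N*(M + N))
I(B) = -34/B
(-27 - 45)*(a(-3, 4) + I(2)) = (-27 - 45)*(2*4*(-3 + 4) - 34/2) = -72*(2*4*1 - 34*1/2) = -72*(8 - 17) = -72*(-9) = 648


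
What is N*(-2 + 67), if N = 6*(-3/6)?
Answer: -195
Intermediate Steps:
N = -3 (N = 6*(-3*⅙) = 6*(-½) = -3)
N*(-2 + 67) = -3*(-2 + 67) = -3*65 = -195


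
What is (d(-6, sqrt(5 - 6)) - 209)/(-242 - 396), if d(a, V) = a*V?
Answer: 19/58 + 3*I/319 ≈ 0.32759 + 0.0094044*I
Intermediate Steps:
d(a, V) = V*a
(d(-6, sqrt(5 - 6)) - 209)/(-242 - 396) = (sqrt(5 - 6)*(-6) - 209)/(-242 - 396) = (sqrt(-1)*(-6) - 209)/(-638) = (I*(-6) - 209)*(-1/638) = (-6*I - 209)*(-1/638) = (-209 - 6*I)*(-1/638) = 19/58 + 3*I/319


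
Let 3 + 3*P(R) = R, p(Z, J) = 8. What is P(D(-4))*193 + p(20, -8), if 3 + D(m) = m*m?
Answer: 1954/3 ≈ 651.33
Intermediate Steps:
D(m) = -3 + m**2 (D(m) = -3 + m*m = -3 + m**2)
P(R) = -1 + R/3
P(D(-4))*193 + p(20, -8) = (-1 + (-3 + (-4)**2)/3)*193 + 8 = (-1 + (-3 + 16)/3)*193 + 8 = (-1 + (1/3)*13)*193 + 8 = (-1 + 13/3)*193 + 8 = (10/3)*193 + 8 = 1930/3 + 8 = 1954/3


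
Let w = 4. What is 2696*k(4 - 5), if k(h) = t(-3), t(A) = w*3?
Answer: 32352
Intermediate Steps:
t(A) = 12 (t(A) = 4*3 = 12)
k(h) = 12
2696*k(4 - 5) = 2696*12 = 32352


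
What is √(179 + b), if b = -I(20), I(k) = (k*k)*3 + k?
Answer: I*√1041 ≈ 32.265*I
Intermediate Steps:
I(k) = k + 3*k² (I(k) = k²*3 + k = 3*k² + k = k + 3*k²)
b = -1220 (b = -20*(1 + 3*20) = -20*(1 + 60) = -20*61 = -1*1220 = -1220)
√(179 + b) = √(179 - 1220) = √(-1041) = I*√1041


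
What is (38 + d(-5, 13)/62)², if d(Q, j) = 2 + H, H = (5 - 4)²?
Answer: 5564881/3844 ≈ 1447.7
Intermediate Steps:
H = 1 (H = 1² = 1)
d(Q, j) = 3 (d(Q, j) = 2 + 1 = 3)
(38 + d(-5, 13)/62)² = (38 + 3/62)² = (2359/62)² = 5564881/3844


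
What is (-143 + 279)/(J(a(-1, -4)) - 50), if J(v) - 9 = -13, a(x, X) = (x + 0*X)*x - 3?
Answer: -68/27 ≈ -2.5185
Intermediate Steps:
a(x, X) = -3 + x**2 (a(x, X) = (x + 0)*x - 3 = x*x - 3 = x**2 - 3 = -3 + x**2)
J(v) = -4 (J(v) = 9 - 13 = -4)
(-143 + 279)/(J(a(-1, -4)) - 50) = (-143 + 279)/(-4 - 50) = 136/(-54) = 136*(-1/54) = -68/27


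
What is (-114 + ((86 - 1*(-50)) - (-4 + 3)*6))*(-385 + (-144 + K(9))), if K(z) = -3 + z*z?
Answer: -12628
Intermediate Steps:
K(z) = -3 + z**2
(-114 + ((86 - 1*(-50)) - (-4 + 3)*6))*(-385 + (-144 + K(9))) = (-114 + ((86 - 1*(-50)) - (-4 + 3)*6))*(-385 + (-144 + (-3 + 9**2))) = (-114 + ((86 + 50) - (-1)*6))*(-385 + (-144 + (-3 + 81))) = (-114 + (136 - 1*(-6)))*(-385 + (-144 + 78)) = (-114 + (136 + 6))*(-385 - 66) = (-114 + 142)*(-451) = 28*(-451) = -12628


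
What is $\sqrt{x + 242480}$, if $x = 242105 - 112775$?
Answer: $\sqrt{371810} \approx 609.76$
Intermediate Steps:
$x = 129330$
$\sqrt{x + 242480} = \sqrt{129330 + 242480} = \sqrt{371810}$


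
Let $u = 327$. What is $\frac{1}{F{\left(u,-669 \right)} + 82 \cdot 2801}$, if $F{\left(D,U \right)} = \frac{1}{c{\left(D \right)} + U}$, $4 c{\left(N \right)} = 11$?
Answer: $\frac{2665}{612102526} \approx 4.3538 \cdot 10^{-6}$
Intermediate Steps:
$c{\left(N \right)} = \frac{11}{4}$ ($c{\left(N \right)} = \frac{1}{4} \cdot 11 = \frac{11}{4}$)
$F{\left(D,U \right)} = \frac{1}{\frac{11}{4} + U}$
$\frac{1}{F{\left(u,-669 \right)} + 82 \cdot 2801} = \frac{1}{\frac{4}{11 + 4 \left(-669\right)} + 82 \cdot 2801} = \frac{1}{\frac{4}{11 - 2676} + 229682} = \frac{1}{\frac{4}{-2665} + 229682} = \frac{1}{4 \left(- \frac{1}{2665}\right) + 229682} = \frac{1}{- \frac{4}{2665} + 229682} = \frac{1}{\frac{612102526}{2665}} = \frac{2665}{612102526}$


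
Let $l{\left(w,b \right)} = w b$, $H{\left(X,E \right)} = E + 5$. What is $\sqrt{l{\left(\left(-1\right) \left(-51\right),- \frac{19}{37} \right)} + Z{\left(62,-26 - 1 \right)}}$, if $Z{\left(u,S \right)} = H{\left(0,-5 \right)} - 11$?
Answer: $\frac{4 i \sqrt{3182}}{37} \approx 6.0983 i$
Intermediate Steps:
$H{\left(X,E \right)} = 5 + E$
$Z{\left(u,S \right)} = -11$ ($Z{\left(u,S \right)} = \left(5 - 5\right) - 11 = 0 - 11 = -11$)
$l{\left(w,b \right)} = b w$
$\sqrt{l{\left(\left(-1\right) \left(-51\right),- \frac{19}{37} \right)} + Z{\left(62,-26 - 1 \right)}} = \sqrt{- \frac{19}{37} \left(\left(-1\right) \left(-51\right)\right) - 11} = \sqrt{\left(-19\right) \frac{1}{37} \cdot 51 - 11} = \sqrt{\left(- \frac{19}{37}\right) 51 - 11} = \sqrt{- \frac{969}{37} - 11} = \sqrt{- \frac{1376}{37}} = \frac{4 i \sqrt{3182}}{37}$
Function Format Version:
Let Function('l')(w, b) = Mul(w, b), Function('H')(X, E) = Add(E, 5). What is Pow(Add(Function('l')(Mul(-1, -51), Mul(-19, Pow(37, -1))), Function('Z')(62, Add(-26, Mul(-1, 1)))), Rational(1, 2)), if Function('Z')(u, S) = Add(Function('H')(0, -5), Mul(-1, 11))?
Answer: Mul(Rational(4, 37), I, Pow(3182, Rational(1, 2))) ≈ Mul(6.0983, I)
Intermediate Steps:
Function('H')(X, E) = Add(5, E)
Function('Z')(u, S) = -11 (Function('Z')(u, S) = Add(Add(5, -5), Mul(-1, 11)) = Add(0, -11) = -11)
Function('l')(w, b) = Mul(b, w)
Pow(Add(Function('l')(Mul(-1, -51), Mul(-19, Pow(37, -1))), Function('Z')(62, Add(-26, Mul(-1, 1)))), Rational(1, 2)) = Pow(Add(Mul(Mul(-19, Pow(37, -1)), Mul(-1, -51)), -11), Rational(1, 2)) = Pow(Add(Mul(Mul(-19, Rational(1, 37)), 51), -11), Rational(1, 2)) = Pow(Add(Mul(Rational(-19, 37), 51), -11), Rational(1, 2)) = Pow(Add(Rational(-969, 37), -11), Rational(1, 2)) = Pow(Rational(-1376, 37), Rational(1, 2)) = Mul(Rational(4, 37), I, Pow(3182, Rational(1, 2)))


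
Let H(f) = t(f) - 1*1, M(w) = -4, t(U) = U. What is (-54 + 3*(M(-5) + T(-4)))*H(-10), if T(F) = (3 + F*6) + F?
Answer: 1551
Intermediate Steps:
T(F) = 3 + 7*F (T(F) = (3 + 6*F) + F = 3 + 7*F)
H(f) = -1 + f (H(f) = f - 1*1 = f - 1 = -1 + f)
(-54 + 3*(M(-5) + T(-4)))*H(-10) = (-54 + 3*(-4 + (3 + 7*(-4))))*(-1 - 10) = (-54 + 3*(-4 + (3 - 28)))*(-11) = (-54 + 3*(-4 - 25))*(-11) = (-54 + 3*(-29))*(-11) = (-54 - 87)*(-11) = -141*(-11) = 1551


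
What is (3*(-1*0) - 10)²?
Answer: 100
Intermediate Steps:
(3*(-1*0) - 10)² = (3*0 - 10)² = (0 - 10)² = (-10)² = 100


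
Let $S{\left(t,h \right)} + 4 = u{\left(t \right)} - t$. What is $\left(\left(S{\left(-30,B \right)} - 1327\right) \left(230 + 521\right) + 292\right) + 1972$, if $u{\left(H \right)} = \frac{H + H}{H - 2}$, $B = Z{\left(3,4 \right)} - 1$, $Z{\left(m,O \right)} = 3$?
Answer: $- \frac{7787031}{8} \approx -9.7338 \cdot 10^{5}$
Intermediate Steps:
$B = 2$ ($B = 3 - 1 = 2$)
$u{\left(H \right)} = \frac{2 H}{-2 + H}$
$S{\left(t,h \right)} = -4 - t + \frac{2 t}{-2 + t}$ ($S{\left(t,h \right)} = -4 - \left(t - \frac{2 t}{-2 + t}\right) = -4 - t + \frac{2 t}{-2 + t}$)
$\left(\left(S{\left(-30,B \right)} - 1327\right) \left(230 + 521\right) + 292\right) + 1972 = \left(\left(\frac{8 - \left(-30\right)^{2}}{-2 - 30} - 1327\right) \left(230 + 521\right) + 292\right) + 1972 = \left(\left(\frac{8 - 900}{-32} - 1327\right) 751 + 292\right) + 1972 = \left(\left(- \frac{8 - 900}{32} - 1327\right) 751 + 292\right) + 1972 = \left(\left(\left(- \frac{1}{32}\right) \left(-892\right) - 1327\right) 751 + 292\right) + 1972 = \left(\left(\frac{223}{8} - 1327\right) 751 + 292\right) + 1972 = \left(\left(- \frac{10393}{8}\right) 751 + 292\right) + 1972 = \left(- \frac{7805143}{8} + 292\right) + 1972 = - \frac{7802807}{8} + 1972 = - \frac{7787031}{8}$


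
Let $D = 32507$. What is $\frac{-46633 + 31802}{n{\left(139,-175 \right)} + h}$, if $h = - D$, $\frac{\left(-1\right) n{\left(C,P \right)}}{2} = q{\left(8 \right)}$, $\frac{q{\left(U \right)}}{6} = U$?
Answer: $\frac{14831}{32603} \approx 0.4549$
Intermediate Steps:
$q{\left(U \right)} = 6 U$
$n{\left(C,P \right)} = -96$ ($n{\left(C,P \right)} = - 2 \cdot 6 \cdot 8 = \left(-2\right) 48 = -96$)
$h = -32507$ ($h = \left(-1\right) 32507 = -32507$)
$\frac{-46633 + 31802}{n{\left(139,-175 \right)} + h} = \frac{-46633 + 31802}{-96 - 32507} = - \frac{14831}{-32603} = \left(-14831\right) \left(- \frac{1}{32603}\right) = \frac{14831}{32603}$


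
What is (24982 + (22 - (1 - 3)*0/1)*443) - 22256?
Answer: 12472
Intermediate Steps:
(24982 + (22 - (1 - 3)*0/1)*443) - 22256 = (24982 + (22 - (-2*0))*443) - 22256 = (24982 + (22 - 0)*443) - 22256 = (24982 + (22 - 1*0)*443) - 22256 = (24982 + (22 + 0)*443) - 22256 = (24982 + 22*443) - 22256 = (24982 + 9746) - 22256 = 34728 - 22256 = 12472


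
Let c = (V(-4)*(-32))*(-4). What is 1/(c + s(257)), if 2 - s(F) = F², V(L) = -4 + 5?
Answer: -1/65919 ≈ -1.5170e-5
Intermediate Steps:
V(L) = 1
s(F) = 2 - F²
c = 128 (c = (1*(-32))*(-4) = -32*(-4) = 128)
1/(c + s(257)) = 1/(128 + (2 - 1*257²)) = 1/(128 + (2 - 1*66049)) = 1/(128 + (2 - 66049)) = 1/(128 - 66047) = 1/(-65919) = -1/65919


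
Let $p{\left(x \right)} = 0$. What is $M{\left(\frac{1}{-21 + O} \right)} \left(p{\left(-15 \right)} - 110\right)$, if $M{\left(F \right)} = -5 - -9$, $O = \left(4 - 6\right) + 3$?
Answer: $-440$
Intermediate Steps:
$O = 1$ ($O = \left(4 - 6\right) + 3 = -2 + 3 = 1$)
$M{\left(F \right)} = 4$ ($M{\left(F \right)} = -5 + 9 = 4$)
$M{\left(\frac{1}{-21 + O} \right)} \left(p{\left(-15 \right)} - 110\right) = 4 \left(0 - 110\right) = 4 \left(-110\right) = -440$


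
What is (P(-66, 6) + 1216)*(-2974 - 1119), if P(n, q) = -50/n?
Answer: -164346229/33 ≈ -4.9802e+6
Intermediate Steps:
(P(-66, 6) + 1216)*(-2974 - 1119) = (-50/(-66) + 1216)*(-2974 - 1119) = (-50*(-1/66) + 1216)*(-4093) = (25/33 + 1216)*(-4093) = (40153/33)*(-4093) = -164346229/33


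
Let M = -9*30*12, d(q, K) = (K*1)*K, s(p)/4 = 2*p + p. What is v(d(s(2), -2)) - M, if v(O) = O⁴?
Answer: 3496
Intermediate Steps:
s(p) = 12*p (s(p) = 4*(2*p + p) = 4*(3*p) = 12*p)
d(q, K) = K² (d(q, K) = K*K = K²)
M = -3240 (M = -270*12 = -3240)
v(d(s(2), -2)) - M = ((-2)²)⁴ - 1*(-3240) = 4⁴ + 3240 = 256 + 3240 = 3496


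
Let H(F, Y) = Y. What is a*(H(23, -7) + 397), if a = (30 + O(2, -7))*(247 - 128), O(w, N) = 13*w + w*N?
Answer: 1949220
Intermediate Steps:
O(w, N) = 13*w + N*w
a = 4998 (a = (30 + 2*(13 - 7))*(247 - 128) = (30 + 2*6)*119 = (30 + 12)*119 = 42*119 = 4998)
a*(H(23, -7) + 397) = 4998*(-7 + 397) = 4998*390 = 1949220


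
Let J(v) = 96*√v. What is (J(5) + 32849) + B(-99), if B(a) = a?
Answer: 32750 + 96*√5 ≈ 32965.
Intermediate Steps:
(J(5) + 32849) + B(-99) = (96*√5 + 32849) - 99 = (32849 + 96*√5) - 99 = 32750 + 96*√5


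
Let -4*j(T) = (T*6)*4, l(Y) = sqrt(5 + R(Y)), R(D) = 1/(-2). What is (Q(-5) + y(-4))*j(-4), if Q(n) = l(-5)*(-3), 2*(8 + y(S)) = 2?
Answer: -168 - 108*sqrt(2) ≈ -320.73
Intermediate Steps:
R(D) = -1/2
y(S) = -7 (y(S) = -8 + (1/2)*2 = -8 + 1 = -7)
l(Y) = 3*sqrt(2)/2 (l(Y) = sqrt(5 - 1/2) = sqrt(9/2) = 3*sqrt(2)/2)
j(T) = -6*T (j(T) = -T*6*4/4 = -6*T*4/4 = -6*T)
Q(n) = -9*sqrt(2)/2 (Q(n) = (3*sqrt(2)/2)*(-3) = -9*sqrt(2)/2)
(Q(-5) + y(-4))*j(-4) = (-9*sqrt(2)/2 - 7)*(-6*(-4)) = (-7 - 9*sqrt(2)/2)*24 = -168 - 108*sqrt(2)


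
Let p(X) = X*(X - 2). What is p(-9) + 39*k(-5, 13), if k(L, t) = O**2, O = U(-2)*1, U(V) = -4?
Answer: 723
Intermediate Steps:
p(X) = X*(-2 + X)
O = -4 (O = -4*1 = -4)
k(L, t) = 16 (k(L, t) = (-4)**2 = 16)
p(-9) + 39*k(-5, 13) = -9*(-2 - 9) + 39*16 = -9*(-11) + 624 = 99 + 624 = 723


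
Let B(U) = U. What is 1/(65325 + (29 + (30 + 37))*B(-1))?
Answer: 1/65229 ≈ 1.5331e-5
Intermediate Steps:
1/(65325 + (29 + (30 + 37))*B(-1)) = 1/(65325 + (29 + (30 + 37))*(-1)) = 1/(65325 + (29 + 67)*(-1)) = 1/(65325 + 96*(-1)) = 1/(65325 - 96) = 1/65229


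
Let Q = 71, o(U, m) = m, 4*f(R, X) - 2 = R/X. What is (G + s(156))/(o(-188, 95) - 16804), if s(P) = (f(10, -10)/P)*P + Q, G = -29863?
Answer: 119167/66836 ≈ 1.7830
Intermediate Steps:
f(R, X) = ½ + R/(4*X) (f(R, X) = ½ + (R/X)/4 = ½ + R/(4*X))
s(P) = 285/4 (s(P) = (((¼)*(10 + 2*(-10))/(-10))/P)*P + 71 = (((¼)*(-⅒)*(10 - 20))/P)*P + 71 = (((¼)*(-⅒)*(-10))/P)*P + 71 = (1/(4*P))*P + 71 = ¼ + 71 = 285/4)
(G + s(156))/(o(-188, 95) - 16804) = (-29863 + 285/4)/(95 - 16804) = -119167/4/(-16709) = -119167/4*(-1/16709) = 119167/66836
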